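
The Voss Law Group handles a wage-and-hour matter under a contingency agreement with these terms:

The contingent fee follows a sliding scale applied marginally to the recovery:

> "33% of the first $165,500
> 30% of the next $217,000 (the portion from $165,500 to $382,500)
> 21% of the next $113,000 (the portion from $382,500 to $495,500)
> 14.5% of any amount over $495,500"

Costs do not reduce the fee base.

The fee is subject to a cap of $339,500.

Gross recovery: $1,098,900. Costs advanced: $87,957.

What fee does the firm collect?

Fee base is the gross recovery, $1,098,900; costs are reimbursed separately.
First $165,500 at 33% = $54,615.00
Next $217,000 at 30% = $65,100.00
Next $113,000 at 21% = $23,730.00
Remaining $603,400 at 14.5% = $87,493.00
Fee: $54,615.00 + $65,100.00 + $23,730.00 + $87,493.00 = $230,938.00
$230,938.00 is under the $339,500 cap.

$230,938.00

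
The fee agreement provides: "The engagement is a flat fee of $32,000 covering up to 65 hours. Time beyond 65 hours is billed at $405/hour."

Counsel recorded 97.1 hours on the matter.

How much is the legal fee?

$45,000.50

Flat fee: $32,000.00
Excess hours: 97.1 − 65 = 32.1
Overrun: 32.1 × $405 = $13,000.50
Total: $32,000.00 + $13,000.50 = $45,000.50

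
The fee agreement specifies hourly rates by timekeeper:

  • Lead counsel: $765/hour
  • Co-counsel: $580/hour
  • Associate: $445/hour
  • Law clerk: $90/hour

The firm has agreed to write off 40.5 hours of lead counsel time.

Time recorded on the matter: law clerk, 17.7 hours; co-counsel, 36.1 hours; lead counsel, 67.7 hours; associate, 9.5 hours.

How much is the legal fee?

Lead counsel: 67.7 × $765 = $51,790.50
Co-counsel: 36.1 × $580 = $20,938.00
Associate: 9.5 × $445 = $4,227.50
Law clerk: 17.7 × $90 = $1,593.00
Subtotal: $78,549.00
Write-off: 40.5 × $765 = $30,982.50
Total: $78,549.00 − $30,982.50 = $47,566.50

$47,566.50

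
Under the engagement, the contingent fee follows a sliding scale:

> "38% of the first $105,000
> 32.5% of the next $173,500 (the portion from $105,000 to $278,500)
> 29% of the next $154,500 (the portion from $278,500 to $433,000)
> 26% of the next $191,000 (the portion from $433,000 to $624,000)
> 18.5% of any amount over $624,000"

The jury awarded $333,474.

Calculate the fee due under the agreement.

First $105,000 at 38% = $39,900.00
Next $173,500 at 32.5% = $56,387.50
Remaining $54,974 at 29% = $15,942.46
Fee: $39,900.00 + $56,387.50 + $15,942.46 = $112,229.96

$112,229.96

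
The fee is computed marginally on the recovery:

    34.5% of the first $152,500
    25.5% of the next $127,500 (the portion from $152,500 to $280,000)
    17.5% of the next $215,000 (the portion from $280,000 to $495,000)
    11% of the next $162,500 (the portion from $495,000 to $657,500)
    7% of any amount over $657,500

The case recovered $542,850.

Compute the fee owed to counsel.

$128,013.50

First $152,500 at 34.5% = $52,612.50
Next $127,500 at 25.5% = $32,512.50
Next $215,000 at 17.5% = $37,625.00
Remaining $47,850 at 11% = $5,263.50
Fee: $52,612.50 + $32,512.50 + $37,625.00 + $5,263.50 = $128,013.50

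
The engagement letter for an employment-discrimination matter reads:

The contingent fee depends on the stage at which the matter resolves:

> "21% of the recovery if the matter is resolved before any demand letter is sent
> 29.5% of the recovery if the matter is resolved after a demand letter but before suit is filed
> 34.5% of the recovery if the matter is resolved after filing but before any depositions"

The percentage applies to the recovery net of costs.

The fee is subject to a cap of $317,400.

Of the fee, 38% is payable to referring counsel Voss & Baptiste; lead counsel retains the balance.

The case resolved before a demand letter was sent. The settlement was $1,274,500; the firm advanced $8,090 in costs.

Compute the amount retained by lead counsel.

Fee base (net of costs): $1,274,500 − $8,090 = $1,266,410
The matter resolved before a demand letter was sent, so the 21% rate applies.
$1,266,410 × 21% = $265,946.10
$265,946.10 is under the $317,400 cap.
Referral share: 38% of $265,946.10 = $101,059.52; lead counsel retains $265,946.10 − $101,059.52 = $164,886.58.

$164,886.58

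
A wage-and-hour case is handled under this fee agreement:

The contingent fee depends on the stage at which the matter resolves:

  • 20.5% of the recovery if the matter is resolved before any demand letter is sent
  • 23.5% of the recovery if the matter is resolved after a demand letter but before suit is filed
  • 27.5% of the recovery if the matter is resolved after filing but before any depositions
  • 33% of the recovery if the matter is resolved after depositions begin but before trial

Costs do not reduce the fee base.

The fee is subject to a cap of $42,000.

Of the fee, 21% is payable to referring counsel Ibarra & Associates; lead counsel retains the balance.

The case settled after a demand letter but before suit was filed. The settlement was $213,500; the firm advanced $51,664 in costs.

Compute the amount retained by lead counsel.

$33,180.00

Fee base is the gross recovery, $213,500; costs are reimbursed separately.
The matter settled after a demand letter but before suit was filed, so the 23.5% rate applies.
$213,500 × 23.5% = $50,172.50
$50,172.50 exceeds the $42,000 cap, so the fee is capped at $42,000.00.
Referral share: 21% of $42,000.00 = $8,820.00; lead counsel retains $42,000.00 − $8,820.00 = $33,180.00.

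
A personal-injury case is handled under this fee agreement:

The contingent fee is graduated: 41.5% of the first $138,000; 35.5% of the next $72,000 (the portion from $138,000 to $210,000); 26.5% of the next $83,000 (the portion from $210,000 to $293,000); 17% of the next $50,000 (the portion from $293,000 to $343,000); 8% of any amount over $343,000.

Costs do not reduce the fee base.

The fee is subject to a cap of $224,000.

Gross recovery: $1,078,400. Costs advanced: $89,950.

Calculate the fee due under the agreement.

Fee base is the gross recovery, $1,078,400; costs are reimbursed separately.
First $138,000 at 41.5% = $57,270.00
Next $72,000 at 35.5% = $25,560.00
Next $83,000 at 26.5% = $21,995.00
Next $50,000 at 17% = $8,500.00
Remaining $735,400 at 8% = $58,832.00
Fee: $57,270.00 + $25,560.00 + $21,995.00 + $8,500.00 + $58,832.00 = $172,157.00
$172,157.00 is under the $224,000 cap.

$172,157.00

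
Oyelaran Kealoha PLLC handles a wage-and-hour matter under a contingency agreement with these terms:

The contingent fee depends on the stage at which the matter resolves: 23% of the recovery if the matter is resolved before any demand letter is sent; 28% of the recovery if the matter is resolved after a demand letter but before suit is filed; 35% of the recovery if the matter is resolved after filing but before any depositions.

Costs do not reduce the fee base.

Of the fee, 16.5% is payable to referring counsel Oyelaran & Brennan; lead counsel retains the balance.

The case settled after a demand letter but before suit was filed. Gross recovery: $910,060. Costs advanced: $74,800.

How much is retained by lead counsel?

$212,772.03

Fee base is the gross recovery, $910,060; costs are reimbursed separately.
The matter settled after a demand letter but before suit was filed, so the 28% rate applies.
$910,060 × 28% = $254,816.80
Referral share: 16.5% of $254,816.80 = $42,044.77; lead counsel retains $254,816.80 − $42,044.77 = $212,772.03.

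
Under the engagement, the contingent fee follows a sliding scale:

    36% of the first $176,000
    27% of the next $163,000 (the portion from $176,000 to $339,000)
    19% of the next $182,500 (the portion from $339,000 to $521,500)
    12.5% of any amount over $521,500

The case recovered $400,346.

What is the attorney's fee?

First $176,000 at 36% = $63,360.00
Next $163,000 at 27% = $44,010.00
Remaining $61,346 at 19% = $11,655.74
Fee: $63,360.00 + $44,010.00 + $11,655.74 = $119,025.74

$119,025.74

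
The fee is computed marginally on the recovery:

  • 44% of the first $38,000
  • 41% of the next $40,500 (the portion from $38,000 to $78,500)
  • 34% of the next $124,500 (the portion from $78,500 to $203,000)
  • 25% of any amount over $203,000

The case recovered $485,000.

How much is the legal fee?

$146,155.00

First $38,000 at 44% = $16,720.00
Next $40,500 at 41% = $16,605.00
Next $124,500 at 34% = $42,330.00
Remaining $282,000 at 25% = $70,500.00
Fee: $16,720.00 + $16,605.00 + $42,330.00 + $70,500.00 = $146,155.00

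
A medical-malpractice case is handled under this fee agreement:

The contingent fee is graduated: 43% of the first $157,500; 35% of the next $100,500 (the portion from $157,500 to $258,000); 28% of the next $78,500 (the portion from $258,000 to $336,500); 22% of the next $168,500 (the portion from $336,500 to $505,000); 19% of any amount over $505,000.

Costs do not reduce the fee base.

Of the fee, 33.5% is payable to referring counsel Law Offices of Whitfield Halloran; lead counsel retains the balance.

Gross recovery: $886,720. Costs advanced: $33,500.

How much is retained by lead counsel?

Fee base is the gross recovery, $886,720; costs are reimbursed separately.
First $157,500 at 43% = $67,725.00
Next $100,500 at 35% = $35,175.00
Next $78,500 at 28% = $21,980.00
Next $168,500 at 22% = $37,070.00
Remaining $381,720 at 19% = $72,526.80
Fee: $67,725.00 + $35,175.00 + $21,980.00 + $37,070.00 + $72,526.80 = $234,476.80
Referral share: 33.5% of $234,476.80 = $78,549.73; lead counsel retains $234,476.80 − $78,549.73 = $155,927.07.

$155,927.07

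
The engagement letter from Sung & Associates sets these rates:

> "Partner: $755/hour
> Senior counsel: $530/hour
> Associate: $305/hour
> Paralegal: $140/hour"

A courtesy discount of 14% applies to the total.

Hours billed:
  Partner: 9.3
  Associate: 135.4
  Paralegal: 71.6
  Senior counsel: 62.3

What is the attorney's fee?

$78,570.89

Partner: 9.3 × $755 = $7,021.50
Senior counsel: 62.3 × $530 = $33,019.00
Associate: 135.4 × $305 = $41,297.00
Paralegal: 71.6 × $140 = $10,024.00
Subtotal: $91,361.50
Less 14% discount: −$12,790.61
Total: $91,361.50 − $12,790.61 = $78,570.89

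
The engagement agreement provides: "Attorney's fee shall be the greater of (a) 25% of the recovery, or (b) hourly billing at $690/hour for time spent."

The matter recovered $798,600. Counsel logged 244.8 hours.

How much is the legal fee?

(a) 25% of $798,600 = $199,650.00
(b) 244.8 × $690 = $168,912.00
The greater is (a): $199,650.00.

$199,650.00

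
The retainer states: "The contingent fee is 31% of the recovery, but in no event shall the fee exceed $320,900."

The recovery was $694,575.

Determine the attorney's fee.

$215,318.25

31% of $694,575 = $215,318.25
That is under the $320,900 cap.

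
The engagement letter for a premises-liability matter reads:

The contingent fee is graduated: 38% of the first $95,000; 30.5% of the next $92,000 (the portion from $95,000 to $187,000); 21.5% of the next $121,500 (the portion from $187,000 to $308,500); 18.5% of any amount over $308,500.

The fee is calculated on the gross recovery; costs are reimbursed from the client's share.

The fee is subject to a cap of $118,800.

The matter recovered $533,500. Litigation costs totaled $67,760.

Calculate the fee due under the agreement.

Fee base is the gross recovery, $533,500; costs are reimbursed separately.
First $95,000 at 38% = $36,100.00
Next $92,000 at 30.5% = $28,060.00
Next $121,500 at 21.5% = $26,122.50
Remaining $225,000 at 18.5% = $41,625.00
Fee: $36,100.00 + $28,060.00 + $26,122.50 + $41,625.00 = $131,907.50
$131,907.50 exceeds the $118,800 cap, so the fee is capped at $118,800.00.

$118,800.00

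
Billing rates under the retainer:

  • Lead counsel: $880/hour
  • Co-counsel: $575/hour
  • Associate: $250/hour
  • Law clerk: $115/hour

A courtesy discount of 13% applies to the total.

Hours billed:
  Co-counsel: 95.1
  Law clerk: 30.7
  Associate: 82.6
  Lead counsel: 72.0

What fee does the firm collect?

$123,734.01

Lead counsel: 72.0 × $880 = $63,360.00
Co-counsel: 95.1 × $575 = $54,682.50
Associate: 82.6 × $250 = $20,650.00
Law clerk: 30.7 × $115 = $3,530.50
Subtotal: $142,223.00
Less 13% discount: −$18,488.99
Total: $142,223.00 − $18,488.99 = $123,734.01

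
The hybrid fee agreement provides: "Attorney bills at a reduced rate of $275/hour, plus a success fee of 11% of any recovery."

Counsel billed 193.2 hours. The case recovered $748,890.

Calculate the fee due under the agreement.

$135,507.90

Hourly: 193.2 × $275 = $53,130.00
Success fee: 11% of $748,890 = $82,377.90
Total: $53,130.00 + $82,377.90 = $135,507.90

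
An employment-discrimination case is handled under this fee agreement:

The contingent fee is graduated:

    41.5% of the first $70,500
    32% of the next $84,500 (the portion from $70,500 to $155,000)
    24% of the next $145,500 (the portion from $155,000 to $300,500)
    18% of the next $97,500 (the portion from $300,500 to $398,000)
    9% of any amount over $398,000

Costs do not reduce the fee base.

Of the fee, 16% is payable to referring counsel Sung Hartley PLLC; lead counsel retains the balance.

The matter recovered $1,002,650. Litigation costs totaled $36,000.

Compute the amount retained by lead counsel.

$137,076.24

Fee base is the gross recovery, $1,002,650; costs are reimbursed separately.
First $70,500 at 41.5% = $29,257.50
Next $84,500 at 32% = $27,040.00
Next $145,500 at 24% = $34,920.00
Next $97,500 at 18% = $17,550.00
Remaining $604,650 at 9% = $54,418.50
Fee: $29,257.50 + $27,040.00 + $34,920.00 + $17,550.00 + $54,418.50 = $163,186.00
Referral share: 16% of $163,186.00 = $26,109.76; lead counsel retains $163,186.00 − $26,109.76 = $137,076.24.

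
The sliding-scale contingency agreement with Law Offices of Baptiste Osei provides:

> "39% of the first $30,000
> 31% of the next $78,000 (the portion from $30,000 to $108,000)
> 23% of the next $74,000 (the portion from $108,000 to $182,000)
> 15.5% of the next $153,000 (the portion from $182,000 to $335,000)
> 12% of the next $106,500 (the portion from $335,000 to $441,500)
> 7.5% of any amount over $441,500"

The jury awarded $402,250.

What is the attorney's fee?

$84,685.00

First $30,000 at 39% = $11,700.00
Next $78,000 at 31% = $24,180.00
Next $74,000 at 23% = $17,020.00
Next $153,000 at 15.5% = $23,715.00
Remaining $67,250 at 12% = $8,070.00
Fee: $11,700.00 + $24,180.00 + $17,020.00 + $23,715.00 + $8,070.00 = $84,685.00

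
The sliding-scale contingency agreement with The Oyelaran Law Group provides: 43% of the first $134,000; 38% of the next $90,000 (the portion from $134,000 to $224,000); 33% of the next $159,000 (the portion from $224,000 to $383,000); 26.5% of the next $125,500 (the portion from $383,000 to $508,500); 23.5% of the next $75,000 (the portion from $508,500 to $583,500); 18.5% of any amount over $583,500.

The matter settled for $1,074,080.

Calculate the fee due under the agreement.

First $134,000 at 43% = $57,620.00
Next $90,000 at 38% = $34,200.00
Next $159,000 at 33% = $52,470.00
Next $125,500 at 26.5% = $33,257.50
Next $75,000 at 23.5% = $17,625.00
Remaining $490,580 at 18.5% = $90,757.30
Fee: $57,620.00 + $34,200.00 + $52,470.00 + $33,257.50 + $17,625.00 + $90,757.30 = $285,929.80

$285,929.80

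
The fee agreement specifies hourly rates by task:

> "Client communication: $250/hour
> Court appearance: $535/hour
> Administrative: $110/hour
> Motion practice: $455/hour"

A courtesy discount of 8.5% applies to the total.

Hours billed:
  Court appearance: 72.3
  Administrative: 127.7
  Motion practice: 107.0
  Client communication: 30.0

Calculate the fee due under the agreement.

$99,654.94

Client communication: 30.0 × $250 = $7,500.00
Court appearance: 72.3 × $535 = $38,680.50
Administrative: 127.7 × $110 = $14,047.00
Motion practice: 107.0 × $455 = $48,685.00
Subtotal: $108,912.50
Less 8.5% discount: −$9,257.56
Total: $108,912.50 − $9,257.56 = $99,654.94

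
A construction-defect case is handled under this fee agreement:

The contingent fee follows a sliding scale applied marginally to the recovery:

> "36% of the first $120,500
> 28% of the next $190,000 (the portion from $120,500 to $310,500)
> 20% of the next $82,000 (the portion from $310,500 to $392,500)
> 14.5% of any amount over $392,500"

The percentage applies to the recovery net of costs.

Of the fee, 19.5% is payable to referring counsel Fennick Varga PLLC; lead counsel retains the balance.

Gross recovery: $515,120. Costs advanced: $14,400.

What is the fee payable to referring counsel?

$25,091.02

Fee base (net of costs): $515,120 − $14,400 = $500,720
First $120,500 at 36% = $43,380.00
Next $190,000 at 28% = $53,200.00
Next $82,000 at 20% = $16,400.00
Remaining $108,220 at 14.5% = $15,691.90
Fee: $43,380.00 + $53,200.00 + $16,400.00 + $15,691.90 = $128,671.90
Referral share: 19.5% of $128,671.90 = $25,091.02; lead counsel retains $128,671.90 − $25,091.02 = $103,580.88.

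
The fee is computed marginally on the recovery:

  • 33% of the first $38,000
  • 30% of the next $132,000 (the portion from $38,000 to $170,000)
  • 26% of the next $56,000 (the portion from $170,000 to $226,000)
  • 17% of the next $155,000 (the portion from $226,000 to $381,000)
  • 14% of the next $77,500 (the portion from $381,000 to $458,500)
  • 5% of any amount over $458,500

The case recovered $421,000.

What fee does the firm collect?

First $38,000 at 33% = $12,540.00
Next $132,000 at 30% = $39,600.00
Next $56,000 at 26% = $14,560.00
Next $155,000 at 17% = $26,350.00
Remaining $40,000 at 14% = $5,600.00
Fee: $12,540.00 + $39,600.00 + $14,560.00 + $26,350.00 + $5,600.00 = $98,650.00

$98,650.00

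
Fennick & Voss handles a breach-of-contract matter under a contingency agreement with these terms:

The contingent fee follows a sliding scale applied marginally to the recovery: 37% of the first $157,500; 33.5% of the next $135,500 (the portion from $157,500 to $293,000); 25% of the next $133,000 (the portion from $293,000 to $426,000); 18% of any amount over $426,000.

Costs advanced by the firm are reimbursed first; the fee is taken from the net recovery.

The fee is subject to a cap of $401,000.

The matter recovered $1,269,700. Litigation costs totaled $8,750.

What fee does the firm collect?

Fee base (net of costs): $1,269,700 − $8,750 = $1,260,950
First $157,500 at 37% = $58,275.00
Next $135,500 at 33.5% = $45,392.50
Next $133,000 at 25% = $33,250.00
Remaining $834,950 at 18% = $150,291.00
Fee: $58,275.00 + $45,392.50 + $33,250.00 + $150,291.00 = $287,208.50
$287,208.50 is under the $401,000 cap.

$287,208.50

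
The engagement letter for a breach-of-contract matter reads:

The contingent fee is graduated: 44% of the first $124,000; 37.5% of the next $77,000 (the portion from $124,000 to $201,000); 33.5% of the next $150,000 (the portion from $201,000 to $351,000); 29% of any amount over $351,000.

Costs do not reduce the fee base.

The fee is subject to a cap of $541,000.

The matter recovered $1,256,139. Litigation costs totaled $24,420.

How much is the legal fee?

Fee base is the gross recovery, $1,256,139; costs are reimbursed separately.
First $124,000 at 44% = $54,560.00
Next $77,000 at 37.5% = $28,875.00
Next $150,000 at 33.5% = $50,250.00
Remaining $905,139 at 29% = $262,490.31
Fee: $54,560.00 + $28,875.00 + $50,250.00 + $262,490.31 = $396,175.31
$396,175.31 is under the $541,000 cap.

$396,175.31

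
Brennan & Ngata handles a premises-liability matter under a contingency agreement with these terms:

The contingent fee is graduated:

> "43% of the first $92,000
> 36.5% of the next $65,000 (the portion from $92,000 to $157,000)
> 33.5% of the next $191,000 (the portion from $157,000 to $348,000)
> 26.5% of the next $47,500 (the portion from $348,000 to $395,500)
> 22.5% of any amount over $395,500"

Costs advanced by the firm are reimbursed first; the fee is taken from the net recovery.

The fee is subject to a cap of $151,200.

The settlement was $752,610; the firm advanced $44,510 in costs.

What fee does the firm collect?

$151,200.00

Fee base (net of costs): $752,610 − $44,510 = $708,100
First $92,000 at 43% = $39,560.00
Next $65,000 at 36.5% = $23,725.00
Next $191,000 at 33.5% = $63,985.00
Next $47,500 at 26.5% = $12,587.50
Remaining $312,600 at 22.5% = $70,335.00
Fee: $39,560.00 + $23,725.00 + $63,985.00 + $12,587.50 + $70,335.00 = $210,192.50
$210,192.50 exceeds the $151,200 cap, so the fee is capped at $151,200.00.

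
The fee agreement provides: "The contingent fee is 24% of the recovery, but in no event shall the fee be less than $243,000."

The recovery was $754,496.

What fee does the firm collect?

$243,000.00

24% of $754,496 = $181,079.04
That is below the $243,000 minimum, so the minimum applies.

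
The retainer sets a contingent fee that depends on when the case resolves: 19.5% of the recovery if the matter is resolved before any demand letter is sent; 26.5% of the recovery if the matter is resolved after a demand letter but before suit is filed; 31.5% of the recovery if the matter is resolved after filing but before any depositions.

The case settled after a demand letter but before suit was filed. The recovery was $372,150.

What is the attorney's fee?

$98,619.75

The matter settled after a demand letter but before suit was filed, so the 26.5% rate applies.
$372,150 × 26.5% = $98,619.75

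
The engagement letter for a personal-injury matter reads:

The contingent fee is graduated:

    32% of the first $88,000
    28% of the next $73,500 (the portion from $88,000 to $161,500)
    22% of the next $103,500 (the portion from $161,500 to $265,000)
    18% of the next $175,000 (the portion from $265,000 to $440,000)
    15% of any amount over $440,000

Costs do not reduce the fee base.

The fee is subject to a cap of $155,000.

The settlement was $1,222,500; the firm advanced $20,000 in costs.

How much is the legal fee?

$155,000.00

Fee base is the gross recovery, $1,222,500; costs are reimbursed separately.
First $88,000 at 32% = $28,160.00
Next $73,500 at 28% = $20,580.00
Next $103,500 at 22% = $22,770.00
Next $175,000 at 18% = $31,500.00
Remaining $782,500 at 15% = $117,375.00
Fee: $28,160.00 + $20,580.00 + $22,770.00 + $31,500.00 + $117,375.00 = $220,385.00
$220,385.00 exceeds the $155,000 cap, so the fee is capped at $155,000.00.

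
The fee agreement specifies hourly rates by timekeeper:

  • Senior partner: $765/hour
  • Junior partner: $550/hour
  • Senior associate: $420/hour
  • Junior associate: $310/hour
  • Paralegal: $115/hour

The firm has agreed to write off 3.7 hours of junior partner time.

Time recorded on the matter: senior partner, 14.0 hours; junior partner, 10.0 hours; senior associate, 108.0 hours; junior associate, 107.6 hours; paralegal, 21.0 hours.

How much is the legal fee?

$95,306.00

Senior partner: 14.0 × $765 = $10,710.00
Junior partner: 10.0 × $550 = $5,500.00
Senior associate: 108.0 × $420 = $45,360.00
Junior associate: 107.6 × $310 = $33,356.00
Paralegal: 21.0 × $115 = $2,415.00
Subtotal: $97,341.00
Write-off: 3.7 × $550 = $2,035.00
Total: $97,341.00 − $2,035.00 = $95,306.00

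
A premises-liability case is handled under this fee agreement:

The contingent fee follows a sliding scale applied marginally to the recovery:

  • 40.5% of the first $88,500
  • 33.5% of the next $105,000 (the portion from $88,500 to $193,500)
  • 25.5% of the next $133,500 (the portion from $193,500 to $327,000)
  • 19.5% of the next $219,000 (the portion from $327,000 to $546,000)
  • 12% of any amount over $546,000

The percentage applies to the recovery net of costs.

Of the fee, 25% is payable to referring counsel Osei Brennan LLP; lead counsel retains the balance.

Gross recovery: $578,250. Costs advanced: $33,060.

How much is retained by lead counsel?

Fee base (net of costs): $578,250 − $33,060 = $545,190
First $88,500 at 40.5% = $35,842.50
Next $105,000 at 33.5% = $35,175.00
Next $133,500 at 25.5% = $34,042.50
Remaining $218,190 at 19.5% = $42,547.05
Fee: $35,842.50 + $35,175.00 + $34,042.50 + $42,547.05 = $147,607.05
Referral share: 25% of $147,607.05 = $36,901.76; lead counsel retains $147,607.05 − $36,901.76 = $110,705.29.

$110,705.29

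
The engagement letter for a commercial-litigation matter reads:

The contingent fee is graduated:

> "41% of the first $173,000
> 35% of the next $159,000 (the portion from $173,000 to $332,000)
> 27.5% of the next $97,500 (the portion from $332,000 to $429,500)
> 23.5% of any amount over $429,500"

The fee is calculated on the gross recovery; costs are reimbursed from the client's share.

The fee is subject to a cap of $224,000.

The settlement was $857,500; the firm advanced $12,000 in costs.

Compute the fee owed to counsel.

$224,000.00

Fee base is the gross recovery, $857,500; costs are reimbursed separately.
First $173,000 at 41% = $70,930.00
Next $159,000 at 35% = $55,650.00
Next $97,500 at 27.5% = $26,812.50
Remaining $428,000 at 23.5% = $100,580.00
Fee: $70,930.00 + $55,650.00 + $26,812.50 + $100,580.00 = $253,972.50
$253,972.50 exceeds the $224,000 cap, so the fee is capped at $224,000.00.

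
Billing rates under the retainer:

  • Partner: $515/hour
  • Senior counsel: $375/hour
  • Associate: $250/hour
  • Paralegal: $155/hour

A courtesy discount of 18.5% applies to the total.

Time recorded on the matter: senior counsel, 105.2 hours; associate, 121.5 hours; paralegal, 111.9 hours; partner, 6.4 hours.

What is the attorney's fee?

Partner: 6.4 × $515 = $3,296.00
Senior counsel: 105.2 × $375 = $39,450.00
Associate: 121.5 × $250 = $30,375.00
Paralegal: 111.9 × $155 = $17,344.50
Subtotal: $90,465.50
Less 18.5% discount: −$16,736.12
Total: $90,465.50 − $16,736.12 = $73,729.38

$73,729.38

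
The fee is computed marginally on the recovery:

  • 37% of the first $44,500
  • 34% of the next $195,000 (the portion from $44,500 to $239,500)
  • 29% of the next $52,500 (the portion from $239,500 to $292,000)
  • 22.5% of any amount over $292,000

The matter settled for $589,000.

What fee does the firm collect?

$164,815.00

First $44,500 at 37% = $16,465.00
Next $195,000 at 34% = $66,300.00
Next $52,500 at 29% = $15,225.00
Remaining $297,000 at 22.5% = $66,825.00
Fee: $16,465.00 + $66,300.00 + $15,225.00 + $66,825.00 = $164,815.00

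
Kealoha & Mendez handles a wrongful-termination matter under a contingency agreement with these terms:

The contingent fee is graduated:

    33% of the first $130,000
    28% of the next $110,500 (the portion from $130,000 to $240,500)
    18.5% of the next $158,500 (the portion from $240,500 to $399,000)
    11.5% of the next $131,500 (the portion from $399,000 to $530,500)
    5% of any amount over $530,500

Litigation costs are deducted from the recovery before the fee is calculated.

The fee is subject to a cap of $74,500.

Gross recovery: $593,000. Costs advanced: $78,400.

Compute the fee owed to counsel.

$74,500.00

Fee base (net of costs): $593,000 − $78,400 = $514,600
First $130,000 at 33% = $42,900.00
Next $110,500 at 28% = $30,940.00
Next $158,500 at 18.5% = $29,322.50
Remaining $115,600 at 11.5% = $13,294.00
Fee: $42,900.00 + $30,940.00 + $29,322.50 + $13,294.00 = $116,456.50
$116,456.50 exceeds the $74,500 cap, so the fee is capped at $74,500.00.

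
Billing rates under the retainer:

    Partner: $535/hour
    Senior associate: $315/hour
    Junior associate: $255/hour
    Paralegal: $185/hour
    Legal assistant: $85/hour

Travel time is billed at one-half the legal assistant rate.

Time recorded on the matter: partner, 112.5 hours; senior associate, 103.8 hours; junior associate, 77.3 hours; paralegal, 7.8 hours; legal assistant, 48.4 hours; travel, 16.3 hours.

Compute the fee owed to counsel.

Partner: 112.5 × $535 = $60,187.50
Senior associate: 103.8 × $315 = $32,697.00
Junior associate: 77.3 × $255 = $19,711.50
Paralegal: 7.8 × $185 = $1,443.00
Legal assistant: 48.4 × $85 = $4,114.00
Subtotal: $60,187.50 + $32,697.00 + $19,711.50 + $1,443.00 + $4,114.00 = $118,153.00
Travel: 16.3 × ($85 ÷ 2) = 16.3 × $42.50 = $692.75
Total: $118,153.00 + $692.75 = $118,845.75

$118,845.75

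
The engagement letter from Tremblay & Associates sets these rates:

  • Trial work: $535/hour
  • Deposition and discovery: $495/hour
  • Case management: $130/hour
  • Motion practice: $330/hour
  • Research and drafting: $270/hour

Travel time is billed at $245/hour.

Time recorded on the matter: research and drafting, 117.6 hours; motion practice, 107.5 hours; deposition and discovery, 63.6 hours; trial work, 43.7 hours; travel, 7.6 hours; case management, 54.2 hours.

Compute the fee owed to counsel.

$130,996.50

Trial work: 43.7 × $535 = $23,379.50
Deposition and discovery: 63.6 × $495 = $31,482.00
Case management: 54.2 × $130 = $7,046.00
Motion practice: 107.5 × $330 = $35,475.00
Research and drafting: 117.6 × $270 = $31,752.00
Subtotal: $23,379.50 + $31,482.00 + $7,046.00 + $35,475.00 + $31,752.00 = $129,134.50
Travel: 7.6 × $245 = $1,862.00
Total: $129,134.50 + $1,862.00 = $130,996.50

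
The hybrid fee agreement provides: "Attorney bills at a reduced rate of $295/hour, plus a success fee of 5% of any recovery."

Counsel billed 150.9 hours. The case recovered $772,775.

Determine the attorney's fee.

$83,154.25

Hourly: 150.9 × $295 = $44,515.50
Success fee: 5% of $772,775 = $38,638.75
Total: $44,515.50 + $38,638.75 = $83,154.25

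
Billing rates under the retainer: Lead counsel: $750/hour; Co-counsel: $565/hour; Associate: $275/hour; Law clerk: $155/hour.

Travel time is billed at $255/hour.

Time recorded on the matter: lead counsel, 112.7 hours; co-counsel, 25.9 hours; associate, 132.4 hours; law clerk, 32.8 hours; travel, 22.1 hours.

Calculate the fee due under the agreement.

Lead counsel: 112.7 × $750 = $84,525.00
Co-counsel: 25.9 × $565 = $14,633.50
Associate: 132.4 × $275 = $36,410.00
Law clerk: 32.8 × $155 = $5,084.00
Subtotal: $84,525.00 + $14,633.50 + $36,410.00 + $5,084.00 = $140,652.50
Travel: 22.1 × $255 = $5,635.50
Total: $140,652.50 + $5,635.50 = $146,288.00

$146,288.00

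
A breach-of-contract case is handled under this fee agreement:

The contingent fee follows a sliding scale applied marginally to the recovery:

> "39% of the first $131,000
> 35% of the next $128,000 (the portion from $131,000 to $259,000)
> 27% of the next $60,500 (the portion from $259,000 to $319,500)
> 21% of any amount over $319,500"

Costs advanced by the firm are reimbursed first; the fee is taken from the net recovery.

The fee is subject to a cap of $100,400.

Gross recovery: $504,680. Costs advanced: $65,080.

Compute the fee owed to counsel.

$100,400.00

Fee base (net of costs): $504,680 − $65,080 = $439,600
First $131,000 at 39% = $51,090.00
Next $128,000 at 35% = $44,800.00
Next $60,500 at 27% = $16,335.00
Remaining $120,100 at 21% = $25,221.00
Fee: $51,090.00 + $44,800.00 + $16,335.00 + $25,221.00 = $137,446.00
$137,446.00 exceeds the $100,400 cap, so the fee is capped at $100,400.00.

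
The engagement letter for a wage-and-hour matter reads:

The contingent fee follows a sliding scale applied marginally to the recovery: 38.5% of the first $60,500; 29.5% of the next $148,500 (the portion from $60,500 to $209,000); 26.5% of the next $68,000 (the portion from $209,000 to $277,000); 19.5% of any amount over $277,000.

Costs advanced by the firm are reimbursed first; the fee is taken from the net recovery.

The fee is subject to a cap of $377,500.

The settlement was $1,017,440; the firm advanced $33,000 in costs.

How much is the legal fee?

$223,070.80

Fee base (net of costs): $1,017,440 − $33,000 = $984,440
First $60,500 at 38.5% = $23,292.50
Next $148,500 at 29.5% = $43,807.50
Next $68,000 at 26.5% = $18,020.00
Remaining $707,440 at 19.5% = $137,950.80
Fee: $23,292.50 + $43,807.50 + $18,020.00 + $137,950.80 = $223,070.80
$223,070.80 is under the $377,500 cap.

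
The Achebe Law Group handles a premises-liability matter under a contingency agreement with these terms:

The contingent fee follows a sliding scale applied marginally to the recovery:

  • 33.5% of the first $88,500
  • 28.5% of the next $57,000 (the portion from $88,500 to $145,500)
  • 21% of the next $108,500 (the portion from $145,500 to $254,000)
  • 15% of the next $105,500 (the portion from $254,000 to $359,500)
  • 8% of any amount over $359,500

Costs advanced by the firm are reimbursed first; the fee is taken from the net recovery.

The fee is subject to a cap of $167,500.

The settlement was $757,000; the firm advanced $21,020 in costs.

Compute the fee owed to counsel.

$114,620.90

Fee base (net of costs): $757,000 − $21,020 = $735,980
First $88,500 at 33.5% = $29,647.50
Next $57,000 at 28.5% = $16,245.00
Next $108,500 at 21% = $22,785.00
Next $105,500 at 15% = $15,825.00
Remaining $376,480 at 8% = $30,118.40
Fee: $29,647.50 + $16,245.00 + $22,785.00 + $15,825.00 + $30,118.40 = $114,620.90
$114,620.90 is under the $167,500 cap.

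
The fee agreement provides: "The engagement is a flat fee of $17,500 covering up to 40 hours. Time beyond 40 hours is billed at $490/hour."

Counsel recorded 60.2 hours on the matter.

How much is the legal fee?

$27,398.00

Flat fee: $17,500.00
Excess hours: 60.2 − 40 = 20.2
Overrun: 20.2 × $490 = $9,898.00
Total: $17,500.00 + $9,898.00 = $27,398.00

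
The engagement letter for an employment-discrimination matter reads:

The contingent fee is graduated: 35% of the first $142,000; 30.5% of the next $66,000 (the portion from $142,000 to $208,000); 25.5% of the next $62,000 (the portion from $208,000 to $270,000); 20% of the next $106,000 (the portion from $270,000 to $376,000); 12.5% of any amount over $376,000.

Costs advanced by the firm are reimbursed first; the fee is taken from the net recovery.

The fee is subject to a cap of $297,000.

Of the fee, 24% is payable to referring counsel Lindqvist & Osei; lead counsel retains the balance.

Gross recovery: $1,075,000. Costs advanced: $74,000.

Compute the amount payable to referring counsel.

Fee base (net of costs): $1,075,000 − $74,000 = $1,001,000
First $142,000 at 35% = $49,700.00
Next $66,000 at 30.5% = $20,130.00
Next $62,000 at 25.5% = $15,810.00
Next $106,000 at 20% = $21,200.00
Remaining $625,000 at 12.5% = $78,125.00
Fee: $49,700.00 + $20,130.00 + $15,810.00 + $21,200.00 + $78,125.00 = $184,965.00
$184,965.00 is under the $297,000 cap.
Referral share: 24% of $184,965.00 = $44,391.60; lead counsel retains $184,965.00 − $44,391.60 = $140,573.40.

$44,391.60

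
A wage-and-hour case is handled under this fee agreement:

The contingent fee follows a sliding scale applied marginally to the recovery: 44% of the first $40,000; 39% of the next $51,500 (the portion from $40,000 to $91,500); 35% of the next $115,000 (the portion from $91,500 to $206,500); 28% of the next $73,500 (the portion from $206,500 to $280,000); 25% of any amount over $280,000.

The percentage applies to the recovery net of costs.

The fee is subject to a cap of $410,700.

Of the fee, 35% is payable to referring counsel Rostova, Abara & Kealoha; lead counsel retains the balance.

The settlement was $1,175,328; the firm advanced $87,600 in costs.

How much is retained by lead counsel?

$195,290.55

Fee base (net of costs): $1,175,328 − $87,600 = $1,087,728
First $40,000 at 44% = $17,600.00
Next $51,500 at 39% = $20,085.00
Next $115,000 at 35% = $40,250.00
Next $73,500 at 28% = $20,580.00
Remaining $807,728 at 25% = $201,932.00
Fee: $17,600.00 + $20,085.00 + $40,250.00 + $20,580.00 + $201,932.00 = $300,447.00
$300,447.00 is under the $410,700 cap.
Referral share: 35% of $300,447.00 = $105,156.45; lead counsel retains $300,447.00 − $105,156.45 = $195,290.55.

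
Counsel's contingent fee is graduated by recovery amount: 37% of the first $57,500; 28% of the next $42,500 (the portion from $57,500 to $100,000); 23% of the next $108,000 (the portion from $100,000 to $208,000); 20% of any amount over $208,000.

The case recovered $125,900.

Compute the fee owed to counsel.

$39,132.00

First $57,500 at 37% = $21,275.00
Next $42,500 at 28% = $11,900.00
Remaining $25,900 at 23% = $5,957.00
Fee: $21,275.00 + $11,900.00 + $5,957.00 = $39,132.00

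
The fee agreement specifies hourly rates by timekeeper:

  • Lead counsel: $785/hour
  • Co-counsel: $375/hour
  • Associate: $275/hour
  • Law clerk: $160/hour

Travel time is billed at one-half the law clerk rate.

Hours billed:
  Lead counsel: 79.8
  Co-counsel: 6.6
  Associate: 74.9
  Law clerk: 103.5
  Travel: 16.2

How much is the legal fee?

Lead counsel: 79.8 × $785 = $62,643.00
Co-counsel: 6.6 × $375 = $2,475.00
Associate: 74.9 × $275 = $20,597.50
Law clerk: 103.5 × $160 = $16,560.00
Subtotal: $62,643.00 + $2,475.00 + $20,597.50 + $16,560.00 = $102,275.50
Travel: 16.2 × ($160 ÷ 2) = 16.2 × $80.00 = $1,296.00
Total: $102,275.50 + $1,296.00 = $103,571.50

$103,571.50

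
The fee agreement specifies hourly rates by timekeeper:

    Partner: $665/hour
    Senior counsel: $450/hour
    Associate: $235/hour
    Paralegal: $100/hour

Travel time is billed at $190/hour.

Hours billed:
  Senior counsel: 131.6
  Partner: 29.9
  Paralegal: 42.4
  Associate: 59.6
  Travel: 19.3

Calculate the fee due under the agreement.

Partner: 29.9 × $665 = $19,883.50
Senior counsel: 131.6 × $450 = $59,220.00
Associate: 59.6 × $235 = $14,006.00
Paralegal: 42.4 × $100 = $4,240.00
Subtotal: $19,883.50 + $59,220.00 + $14,006.00 + $4,240.00 = $97,349.50
Travel: 19.3 × $190 = $3,667.00
Total: $97,349.50 + $3,667.00 = $101,016.50

$101,016.50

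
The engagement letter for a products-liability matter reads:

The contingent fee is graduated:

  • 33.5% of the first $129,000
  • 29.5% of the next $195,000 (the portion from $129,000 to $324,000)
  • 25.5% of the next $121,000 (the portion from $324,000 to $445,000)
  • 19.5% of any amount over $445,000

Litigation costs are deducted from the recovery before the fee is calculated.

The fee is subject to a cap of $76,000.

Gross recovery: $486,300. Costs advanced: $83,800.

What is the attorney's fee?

Fee base (net of costs): $486,300 − $83,800 = $402,500
First $129,000 at 33.5% = $43,215.00
Next $195,000 at 29.5% = $57,525.00
Remaining $78,500 at 25.5% = $20,017.50
Fee: $43,215.00 + $57,525.00 + $20,017.50 = $120,757.50
$120,757.50 exceeds the $76,000 cap, so the fee is capped at $76,000.00.

$76,000.00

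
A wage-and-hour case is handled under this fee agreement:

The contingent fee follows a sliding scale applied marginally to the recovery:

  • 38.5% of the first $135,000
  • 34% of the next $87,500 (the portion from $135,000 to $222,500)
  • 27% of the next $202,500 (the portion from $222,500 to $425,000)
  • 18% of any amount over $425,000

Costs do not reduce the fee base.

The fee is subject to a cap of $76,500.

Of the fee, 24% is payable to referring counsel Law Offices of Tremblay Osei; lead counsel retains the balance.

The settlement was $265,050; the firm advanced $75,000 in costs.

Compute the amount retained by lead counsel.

Fee base is the gross recovery, $265,050; costs are reimbursed separately.
First $135,000 at 38.5% = $51,975.00
Next $87,500 at 34% = $29,750.00
Remaining $42,550 at 27% = $11,488.50
Fee: $51,975.00 + $29,750.00 + $11,488.50 = $93,213.50
$93,213.50 exceeds the $76,500 cap, so the fee is capped at $76,500.00.
Referral share: 24% of $76,500.00 = $18,360.00; lead counsel retains $76,500.00 − $18,360.00 = $58,140.00.

$58,140.00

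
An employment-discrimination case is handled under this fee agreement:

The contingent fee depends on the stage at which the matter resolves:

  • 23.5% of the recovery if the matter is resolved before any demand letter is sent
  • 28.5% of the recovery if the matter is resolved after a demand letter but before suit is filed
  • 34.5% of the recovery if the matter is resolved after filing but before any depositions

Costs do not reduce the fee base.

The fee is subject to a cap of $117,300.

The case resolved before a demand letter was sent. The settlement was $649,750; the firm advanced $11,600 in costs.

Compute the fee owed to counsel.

Fee base is the gross recovery, $649,750; costs are reimbursed separately.
The matter resolved before a demand letter was sent, so the 23.5% rate applies.
$649,750 × 23.5% = $152,691.25
$152,691.25 exceeds the $117,300 cap, so the fee is capped at $117,300.00.

$117,300.00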